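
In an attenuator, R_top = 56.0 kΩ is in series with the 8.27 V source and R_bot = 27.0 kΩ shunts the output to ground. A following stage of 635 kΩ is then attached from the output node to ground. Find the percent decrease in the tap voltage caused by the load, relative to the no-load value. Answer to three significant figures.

The divider's output (Thévenin) resistance is R_top‖R_bot = 18.22 kΩ.
Fractional drop under load = R_th/(R_th + R_L) = 18.22 / (18.22 + 635) = 0.02789.
So the output falls by 2.79 %.

2.79 %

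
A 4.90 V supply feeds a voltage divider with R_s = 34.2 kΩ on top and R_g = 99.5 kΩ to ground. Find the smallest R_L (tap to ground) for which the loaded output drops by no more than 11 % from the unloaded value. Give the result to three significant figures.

Output resistance R_th = R_s‖R_g = (34.2 × 99.5)/133.7 = 25.45 kΩ.
The fractional drop is R_th/(R_th + R_L); requiring this ≤ 0.110 gives R_L ≥ R_th(1/0.110 − 1) = 25.45 × 8.091 = 206 kΩ.

R_L(min) ≈ 206 kΩ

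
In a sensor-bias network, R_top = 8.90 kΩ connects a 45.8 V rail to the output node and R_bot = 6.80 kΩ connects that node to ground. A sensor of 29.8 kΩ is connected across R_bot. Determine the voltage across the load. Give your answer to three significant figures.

V_out ≈ 17.6 V

The load sits in parallel with R_bot: R_bot‖R_L = (6.80 × 29.8) / (6.80 + 29.8) = 5.537 kΩ.
V_out = 45.8 × 5.537 / (8.90 + 5.537) = 45.8 × 5.537/14.44 = 17.6 V.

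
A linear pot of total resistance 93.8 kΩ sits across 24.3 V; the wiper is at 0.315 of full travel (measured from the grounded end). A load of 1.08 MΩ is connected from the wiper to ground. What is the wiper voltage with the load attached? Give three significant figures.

The wiper splits the pot into (1−α)R = 64.25 kΩ above and αR = 29.55 kΩ below.
Lower section ‖ load = 28.76 kΩ.
V_wiper = 24.3 × 28.76/(64.25 + 28.76) = 7.51 V.

V ≈ 7.51 V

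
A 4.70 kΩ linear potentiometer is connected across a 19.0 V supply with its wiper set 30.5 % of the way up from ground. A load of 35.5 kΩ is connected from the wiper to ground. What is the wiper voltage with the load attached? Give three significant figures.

The wiper splits the pot into (1−α)R = 3.267 kΩ above and αR = 1.433 kΩ below.
Lower section ‖ load = 1.378 kΩ.
V_wiper = 19.0 × 1.378/(3.267 + 1.378) = 5.64 V.

V ≈ 5.64 V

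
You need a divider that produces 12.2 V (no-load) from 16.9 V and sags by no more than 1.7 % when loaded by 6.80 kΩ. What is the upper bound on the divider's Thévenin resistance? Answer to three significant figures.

R_th ≤ 118 Ω

Loading drop = R_th/(R_th + R_L) ≤ 0.0170, so R_th ≤ R_L · ε/(1−ε) = 6.80 kΩ × 0.0170/0.9830 = 118 Ω.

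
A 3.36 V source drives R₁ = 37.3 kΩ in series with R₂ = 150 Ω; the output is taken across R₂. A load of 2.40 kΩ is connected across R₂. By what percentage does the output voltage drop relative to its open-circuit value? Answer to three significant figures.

5.86 %

The divider's output (Thévenin) resistance is R₁‖R₂ = 149.4 Ω.
Fractional drop under load = R_th/(R_th + R_L) = 149.4 / (149.4 + 2400) = 0.05860.
So the output falls by 5.86 %.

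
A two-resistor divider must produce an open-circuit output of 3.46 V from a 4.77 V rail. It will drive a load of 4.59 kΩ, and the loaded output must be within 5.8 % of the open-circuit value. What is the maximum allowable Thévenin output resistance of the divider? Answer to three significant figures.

R_th ≤ 283 Ω

Loading drop = R_th/(R_th + R_L) ≤ 0.0580, so R_th ≤ R_L · ε/(1−ε) = 4.59 kΩ × 0.0580/0.9420 = 283 Ω.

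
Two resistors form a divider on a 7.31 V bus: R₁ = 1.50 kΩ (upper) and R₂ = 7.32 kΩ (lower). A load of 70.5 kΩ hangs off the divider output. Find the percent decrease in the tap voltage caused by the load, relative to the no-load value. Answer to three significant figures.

The divider's output (Thévenin) resistance is R₁‖R₂ = 1.245 kΩ.
Fractional drop under load = R_th/(R_th + R_L) = 1.245 / (1.245 + 70.5) = 0.01735.
So the output falls by 1.74 %.

1.74 %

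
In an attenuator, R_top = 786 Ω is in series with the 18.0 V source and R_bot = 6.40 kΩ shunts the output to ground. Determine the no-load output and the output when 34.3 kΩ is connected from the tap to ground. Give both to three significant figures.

Unloaded: 16.0 V; loaded: 15.7 V

Open-circuit: V = 18.0 × 6400/(786 + 6400) = 16.0 V.
With the load, R_bot becomes R_bot‖R_L = 5394 Ω, so V = 18.0 × 5394/6180 = 15.7 V.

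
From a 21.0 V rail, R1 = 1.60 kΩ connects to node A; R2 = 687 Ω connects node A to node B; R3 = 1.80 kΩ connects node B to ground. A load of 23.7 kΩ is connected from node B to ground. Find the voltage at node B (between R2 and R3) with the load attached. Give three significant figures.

V ≈ 8.87 V

At node B, R3 is in parallel with the load: R3‖R_L = 1673 Ω.
Below node A the resistance is R2 + (R3‖R_L) = 2360 Ω, so V_A = 21.0 × 2360/3960 = 12.52 V.
Then V_B = V_A × (R3‖R_L)/(R2 + R3‖R_L) = 12.52 × 1673/2360 = 8.87 V.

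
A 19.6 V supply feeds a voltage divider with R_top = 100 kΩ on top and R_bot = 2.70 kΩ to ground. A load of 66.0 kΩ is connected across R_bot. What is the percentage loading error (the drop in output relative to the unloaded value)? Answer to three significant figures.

3.83 %

The divider's output (Thévenin) resistance is R_top‖R_bot = 2.629 kΩ.
Fractional drop under load = R_th/(R_th + R_L) = 2.629 / (2.629 + 66.0) = 0.03831.
So the output falls by 3.83 %.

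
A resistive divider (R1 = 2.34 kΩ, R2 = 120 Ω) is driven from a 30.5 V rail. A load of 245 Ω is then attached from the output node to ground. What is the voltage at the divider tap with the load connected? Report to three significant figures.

V_out ≈ 1.01 V

The load sits in parallel with R2: R2‖R_L = (120 × 245) / (120 + 245) = 80.55 Ω.
V_out = 30.5 × 80.55 / (2340 + 80.55) = 30.5 × 80.55/2421 = 1.01 V.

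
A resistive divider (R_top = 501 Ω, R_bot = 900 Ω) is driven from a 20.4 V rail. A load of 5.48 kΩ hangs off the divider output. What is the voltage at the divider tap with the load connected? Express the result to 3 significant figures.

The load sits in parallel with R_bot: R_bot‖R_L = (900 × 5480) / (900 + 5480) = 773.0 Ω.
V_out = 20.4 × 773.0 / (501 + 773.0) = 20.4 × 773.0/1274 = 12.4 V.

V_out ≈ 12.4 V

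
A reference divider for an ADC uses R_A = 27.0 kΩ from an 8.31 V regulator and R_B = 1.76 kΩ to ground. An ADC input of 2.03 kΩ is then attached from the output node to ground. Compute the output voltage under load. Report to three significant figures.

The load sits in parallel with R_B: R_B‖R_L = (1.76 × 2.03) / (1.76 + 2.03) = 0.9427 kΩ.
V_out = 8.31 × 0.9427 / (27.0 + 0.9427) = 8.31 × 0.9427/27.94 = 0.280 V.

V_out ≈ 0.280 V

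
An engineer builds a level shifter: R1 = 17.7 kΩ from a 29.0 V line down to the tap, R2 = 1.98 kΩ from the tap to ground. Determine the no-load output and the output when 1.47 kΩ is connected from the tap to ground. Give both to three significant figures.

Open-circuit: V = 29.0 × 1.98/(17.7 + 1.98) = 2.92 V.
With the load, R2 becomes R2‖R_L = 0.8437 kΩ, so V = 29.0 × 0.8437/18.54 = 1.32 V.

Unloaded: 2.92 V; loaded: 1.32 V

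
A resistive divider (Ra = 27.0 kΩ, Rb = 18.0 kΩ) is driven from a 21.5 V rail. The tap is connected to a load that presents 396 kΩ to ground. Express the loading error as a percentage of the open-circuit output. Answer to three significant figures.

2.65 %

The divider's output (Thévenin) resistance is Ra‖Rb = 10.80 kΩ.
Fractional drop under load = R_th/(R_th + R_L) = 10.80 / (10.80 + 396) = 0.02655.
So the output falls by 2.65 %.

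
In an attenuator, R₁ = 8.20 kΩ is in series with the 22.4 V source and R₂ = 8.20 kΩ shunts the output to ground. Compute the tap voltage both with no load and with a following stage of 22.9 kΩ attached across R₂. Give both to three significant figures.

Unloaded: 11.2 V; loaded: 9.50 V

Open-circuit: V = 22.4 × 8.20/(8.20 + 8.20) = 11.2 V.
With the load, R₂ becomes R₂‖R_L = 6.038 kΩ, so V = 22.4 × 6.038/14.24 = 9.50 V.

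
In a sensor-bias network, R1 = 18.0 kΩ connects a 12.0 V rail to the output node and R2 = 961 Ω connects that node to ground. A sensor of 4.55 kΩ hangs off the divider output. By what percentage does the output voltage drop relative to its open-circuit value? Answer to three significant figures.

Unloaded V = 12.0 × 961/18960 = 0.6082 V.
Loaded: R2‖R_L = 793.4 Ω, giving V = 12.0 × 793.4/18790 = 0.5066 V.
Drop = (0.6082 − 0.5066) / 0.6082 = 16.7 %.

16.7 %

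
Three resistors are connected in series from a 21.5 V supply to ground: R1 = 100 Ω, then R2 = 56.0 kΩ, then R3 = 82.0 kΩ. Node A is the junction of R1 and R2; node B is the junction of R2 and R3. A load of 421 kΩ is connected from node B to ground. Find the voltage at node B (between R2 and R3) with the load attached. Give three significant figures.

V ≈ 11.8 V

At node B, R3 is in parallel with the load: R3‖R_L = 68630 Ω.
Below node A the resistance is R2 + (R3‖R_L) = 124600 Ω, so V_A = 21.5 × 124600/124700 = 21.48 V.
Then V_B = V_A × (R3‖R_L)/(R2 + R3‖R_L) = 21.48 × 68630/124600 = 11.8 V.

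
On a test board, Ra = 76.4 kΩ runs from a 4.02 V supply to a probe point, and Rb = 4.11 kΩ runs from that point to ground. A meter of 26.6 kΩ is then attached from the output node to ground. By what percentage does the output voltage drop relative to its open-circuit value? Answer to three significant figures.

12.8 %

Unloaded V = 4.02 × 4.11/80.51 = 0.20522 V.
Loaded: Rb‖R_L = 3.560 kΩ, giving V = 4.02 × 3.560/79.96 = 0.17898 V.
Drop = (0.20522 − 0.17898) / 0.20522 = 12.8 %.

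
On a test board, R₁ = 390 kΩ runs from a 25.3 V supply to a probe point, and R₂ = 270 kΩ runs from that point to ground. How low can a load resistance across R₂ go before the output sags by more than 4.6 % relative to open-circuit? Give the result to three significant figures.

R_L(min) ≈ 3.31 MΩ

Output resistance R_th = R₁‖R₂ = (390 × 270)/660.0 = 159.5 kΩ.
The fractional drop is R_th/(R_th + R_L); requiring this ≤ 0.0460 gives R_L ≥ R_th(1/0.0460 − 1) = 159.5 × 20.74 = 3.31 MΩ.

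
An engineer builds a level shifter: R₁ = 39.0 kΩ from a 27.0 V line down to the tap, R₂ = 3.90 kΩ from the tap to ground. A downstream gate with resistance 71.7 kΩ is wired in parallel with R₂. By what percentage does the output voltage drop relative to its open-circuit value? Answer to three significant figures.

4.71 %

The divider's output (Thévenin) resistance is R₁‖R₂ = 3.545 kΩ.
Fractional drop under load = R_th/(R_th + R_L) = 3.545 / (3.545 + 71.7) = 0.04712.
So the output falls by 4.71 %.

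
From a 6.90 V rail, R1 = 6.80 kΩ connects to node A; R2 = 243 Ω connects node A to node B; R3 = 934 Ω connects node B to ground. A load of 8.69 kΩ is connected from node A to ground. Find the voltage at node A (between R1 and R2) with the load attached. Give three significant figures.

V ≈ 0.913 V

Below node A the series string R2+R3 = 1177 Ω sits in parallel with the 8690 Ω load: 1037 Ω.
V_A = 6.90 × 1037/(6800 + 1037) = 0.913 V.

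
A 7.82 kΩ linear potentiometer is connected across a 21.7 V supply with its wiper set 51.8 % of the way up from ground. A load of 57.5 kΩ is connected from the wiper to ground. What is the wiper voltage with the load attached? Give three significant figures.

V ≈ 10.9 V

The wiper splits the pot into (1−α)R = 3.769 kΩ above and αR = 4.051 kΩ below.
Lower section ‖ load = 3.784 kΩ.
V_wiper = 21.7 × 3.784/(3.769 + 3.784) = 10.9 V.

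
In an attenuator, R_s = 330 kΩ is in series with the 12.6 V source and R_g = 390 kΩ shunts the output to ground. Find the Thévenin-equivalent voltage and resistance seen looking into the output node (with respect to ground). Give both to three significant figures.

V_th is the open-circuit tap voltage: 12.6 × 390/(330 + 390) = 6.83 V.
With the supply zeroed, R_s and R_g appear in parallel from the tap: R_th = R_s‖R_g = (330 × 390)/720.0 = 179 kΩ.

V_th = 6.83 V, R_th = 179 kΩ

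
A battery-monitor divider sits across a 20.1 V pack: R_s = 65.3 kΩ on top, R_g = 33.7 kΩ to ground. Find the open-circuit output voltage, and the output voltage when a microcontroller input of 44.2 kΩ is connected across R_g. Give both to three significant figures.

Open-circuit: V = 20.1 × 33.7/(65.3 + 33.7) = 6.84 V.
With the load, R_g becomes R_g‖R_L = 19.12 kΩ, so V = 20.1 × 19.12/84.42 = 4.55 V.

Unloaded: 6.84 V; loaded: 4.55 V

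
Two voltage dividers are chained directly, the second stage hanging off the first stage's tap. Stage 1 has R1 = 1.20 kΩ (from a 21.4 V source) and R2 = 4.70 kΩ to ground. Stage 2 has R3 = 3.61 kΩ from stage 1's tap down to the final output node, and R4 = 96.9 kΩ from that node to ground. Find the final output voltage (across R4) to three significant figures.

Stage 2 presents R3+R4 = 100.5 kΩ as a load on stage 1's tap.
Stage 1's lower leg becomes R2‖(R3+R4) = 4.490 kΩ, so V_mid = 21.4 × 4.490/5.690 = 16.89 V.
Stage 2 is itself unloaded: V_out = V_mid × R4/(R3+R4) = 16.89 × 96.9/100.5 = 16.3 V.

V_out ≈ 16.3 V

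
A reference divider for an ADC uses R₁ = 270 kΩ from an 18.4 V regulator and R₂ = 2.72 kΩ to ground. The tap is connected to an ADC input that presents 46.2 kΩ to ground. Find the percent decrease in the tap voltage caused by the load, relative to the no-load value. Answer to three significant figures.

The divider's output (Thévenin) resistance is R₁‖R₂ = 2.693 kΩ.
Fractional drop under load = R_th/(R_th + R_L) = 2.693 / (2.693 + 46.2) = 0.05508.
So the output falls by 5.51 %.

5.51 %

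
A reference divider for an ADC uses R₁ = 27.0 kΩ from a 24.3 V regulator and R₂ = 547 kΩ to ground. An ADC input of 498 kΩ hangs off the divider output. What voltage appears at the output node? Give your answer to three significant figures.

V_out ≈ 22.0 V

The load sits in parallel with R₂: R₂‖R_L = (547 × 498) / (547 + 498) = 260.7 kΩ.
V_out = 24.3 × 260.7 / (27.0 + 260.7) = 24.3 × 260.7/287.7 = 22.0 V.
(Unloaded it would have been 23.2 V.)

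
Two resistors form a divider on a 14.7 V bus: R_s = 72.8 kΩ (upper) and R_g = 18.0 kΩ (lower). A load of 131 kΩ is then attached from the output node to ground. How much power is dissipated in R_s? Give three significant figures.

P ≈ 2.00 mW

Total resistance from the source is R_s + (R_g‖R_L) = 88.63 kΩ, so I = 14.7/88.63 kΩ = 0.1659 mA.
P = I²·R_s = (0.1659 mA)² × 72.8 kΩ = 2.00 mW.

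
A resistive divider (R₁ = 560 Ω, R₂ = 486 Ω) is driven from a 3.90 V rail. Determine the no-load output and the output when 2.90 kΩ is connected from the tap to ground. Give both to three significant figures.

Open-circuit: V = 3.90 × 486/(560 + 486) = 1.81 V.
With the load, R₂ becomes R₂‖R_L = 416.2 Ω, so V = 3.90 × 416.2/976.2 = 1.66 V.

Unloaded: 1.81 V; loaded: 1.66 V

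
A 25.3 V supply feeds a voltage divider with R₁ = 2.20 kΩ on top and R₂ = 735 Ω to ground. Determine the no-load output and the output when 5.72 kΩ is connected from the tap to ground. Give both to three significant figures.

Open-circuit: V = 25.3 × 735/(2200 + 735) = 6.34 V.
With the load, R₂ becomes R₂‖R_L = 651.3 Ω, so V = 25.3 × 651.3/2851 = 5.78 V.

Unloaded: 6.34 V; loaded: 5.78 V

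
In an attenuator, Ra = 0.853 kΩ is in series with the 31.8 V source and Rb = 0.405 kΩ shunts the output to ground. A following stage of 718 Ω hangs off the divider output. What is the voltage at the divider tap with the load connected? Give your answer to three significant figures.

V_out ≈ 7.41 V

The load sits in parallel with Rb: Rb‖R_L = (405 × 718) / (405 + 718) = 258.9 Ω.
V_out = 31.8 × 258.9 / (853 + 258.9) = 31.8 × 258.9/1112 = 7.41 V.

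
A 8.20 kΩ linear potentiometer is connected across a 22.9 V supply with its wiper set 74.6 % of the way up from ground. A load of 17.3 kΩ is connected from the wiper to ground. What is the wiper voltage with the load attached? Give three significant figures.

V ≈ 15.7 V

The wiper splits the pot into (1−α)R = 2.083 kΩ above and αR = 6.117 kΩ below.
Lower section ‖ load = 4.519 kΩ.
V_wiper = 22.9 × 4.519/(2.083 + 4.519) = 15.7 V.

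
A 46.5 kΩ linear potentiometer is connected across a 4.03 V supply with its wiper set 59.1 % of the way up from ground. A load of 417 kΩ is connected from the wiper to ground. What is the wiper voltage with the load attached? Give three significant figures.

The wiper splits the pot into (1−α)R = 19.02 kΩ above and αR = 27.48 kΩ below.
Lower section ‖ load = 25.78 kΩ.
V_wiper = 4.03 × 25.78/(19.02 + 25.78) = 2.32 V.

V ≈ 2.32 V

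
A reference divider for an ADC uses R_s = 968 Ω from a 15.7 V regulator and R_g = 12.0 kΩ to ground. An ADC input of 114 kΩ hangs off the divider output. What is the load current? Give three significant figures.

R_g‖R_L = 10860 Ω; V_out = 15.7 × 10860/11830 = 14.41 V.
I_L = V_out / R_L = 14.41 / 114 kΩ = 0.126 mA.

I_L ≈ 0.126 mA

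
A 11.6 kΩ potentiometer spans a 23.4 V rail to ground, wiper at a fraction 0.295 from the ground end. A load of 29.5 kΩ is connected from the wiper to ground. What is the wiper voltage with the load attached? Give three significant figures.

V ≈ 6.38 V

The wiper splits the pot into (1−α)R = 8.178 kΩ above and αR = 3.422 kΩ below.
Lower section ‖ load = 3.066 kΩ.
V_wiper = 23.4 × 3.066/(8.178 + 3.066) = 6.38 V.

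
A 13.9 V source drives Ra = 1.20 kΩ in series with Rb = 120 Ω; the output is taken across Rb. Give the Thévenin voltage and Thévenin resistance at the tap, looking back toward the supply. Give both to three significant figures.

V_th is the open-circuit tap voltage: 13.9 × 120/(1200 + 120) = 1.26 V.
With the supply zeroed, Ra and Rb appear in parallel from the tap: R_th = Ra‖Rb = (1200 × 120)/1320 = 109 Ω.

V_th = 1.26 V, R_th = 109 Ω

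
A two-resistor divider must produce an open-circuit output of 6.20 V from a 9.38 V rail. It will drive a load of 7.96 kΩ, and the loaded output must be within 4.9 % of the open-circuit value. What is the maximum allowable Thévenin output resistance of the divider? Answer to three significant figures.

R_th ≤ 410 Ω

Loading drop = R_th/(R_th + R_L) ≤ 0.0490, so R_th ≤ R_L · ε/(1−ε) = 7.96 kΩ × 0.0490/0.9510 = 410 Ω.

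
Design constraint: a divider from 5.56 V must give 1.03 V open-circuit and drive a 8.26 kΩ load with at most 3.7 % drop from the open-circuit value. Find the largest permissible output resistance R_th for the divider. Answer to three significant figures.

Loading drop = R_th/(R_th + R_L) ≤ 0.0370, so R_th ≤ R_L · ε/(1−ε) = 8.26 kΩ × 0.0370/0.9630 = 317 Ω.

R_th ≤ 317 Ω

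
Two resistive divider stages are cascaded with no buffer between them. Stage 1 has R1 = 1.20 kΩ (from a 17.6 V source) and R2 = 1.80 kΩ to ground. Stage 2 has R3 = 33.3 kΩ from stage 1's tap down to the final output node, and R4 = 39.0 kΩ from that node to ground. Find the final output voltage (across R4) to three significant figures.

Stage 2 presents R3+R4 = 72.30 kΩ as a load on stage 1's tap.
Stage 1's lower leg becomes R2‖(R3+R4) = 1.756 kΩ, so V_mid = 17.6 × 1.756/2.956 = 10.46 V.
Stage 2 is itself unloaded: V_out = V_mid × R4/(R3+R4) = 10.46 × 39.0/72.30 = 5.64 V.

V_out ≈ 5.64 V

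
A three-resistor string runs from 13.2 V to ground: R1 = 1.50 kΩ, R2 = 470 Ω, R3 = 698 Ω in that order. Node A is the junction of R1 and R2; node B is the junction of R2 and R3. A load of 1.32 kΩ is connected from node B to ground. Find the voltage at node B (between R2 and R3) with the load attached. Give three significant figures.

V ≈ 2.48 V

At node B, R3 is in parallel with the load: R3‖R_L = 456.6 Ω.
Below node A the resistance is R2 + (R3‖R_L) = 926.6 Ω, so V_A = 13.2 × 926.6/2427 = 5.040 V.
Then V_B = V_A × (R3‖R_L)/(R2 + R3‖R_L) = 5.040 × 456.6/926.6 = 2.48 V.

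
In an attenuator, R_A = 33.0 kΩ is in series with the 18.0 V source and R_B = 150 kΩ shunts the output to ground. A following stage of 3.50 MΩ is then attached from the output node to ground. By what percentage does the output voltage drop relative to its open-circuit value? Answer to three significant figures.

The divider's output (Thévenin) resistance is R_A‖R_B = 27.05 kΩ.
Fractional drop under load = R_th/(R_th + R_L) = 27.05 / (27.05 + 3500) = 0.007669.
So the output falls by 0.767 %.

0.767 %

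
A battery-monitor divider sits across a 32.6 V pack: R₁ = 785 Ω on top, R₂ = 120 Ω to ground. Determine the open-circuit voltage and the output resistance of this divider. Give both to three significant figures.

V_th is the open-circuit tap voltage: 32.6 × 120/(785 + 120) = 4.32 V.
With the supply zeroed, R₁ and R₂ appear in parallel from the tap: R_th = R₁‖R₂ = (785 × 120)/905.0 = 104 Ω.

V_th = 4.32 V, R_th = 104 Ω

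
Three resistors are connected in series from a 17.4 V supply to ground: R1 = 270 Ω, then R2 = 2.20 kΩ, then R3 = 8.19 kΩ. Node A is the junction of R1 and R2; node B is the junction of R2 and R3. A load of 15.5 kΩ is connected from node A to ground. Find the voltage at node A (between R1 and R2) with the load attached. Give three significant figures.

V ≈ 16.7 V

Below node A the series string R2+R3 = 10390 Ω sits in parallel with the 15500 Ω load: 6220 Ω.
V_A = 17.4 × 6220/(270 + 6220) = 16.7 V.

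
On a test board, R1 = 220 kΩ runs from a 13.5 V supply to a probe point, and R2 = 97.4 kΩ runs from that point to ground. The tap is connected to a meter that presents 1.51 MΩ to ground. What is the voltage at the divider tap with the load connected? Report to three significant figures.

The load sits in parallel with R2: R2‖R_L = (97.4 × 1510) / (97.4 + 1510) = 91.50 kΩ.
V_out = 13.5 × 91.50 / (220 + 91.50) = 13.5 × 91.50/311.5 = 3.97 V.
(Unloaded it would have been 4.14 V.)

V_out ≈ 3.97 V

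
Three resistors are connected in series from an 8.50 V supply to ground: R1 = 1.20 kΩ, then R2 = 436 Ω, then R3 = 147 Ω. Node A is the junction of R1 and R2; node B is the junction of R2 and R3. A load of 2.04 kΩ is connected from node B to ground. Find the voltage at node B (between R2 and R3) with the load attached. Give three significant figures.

V ≈ 0.657 V

At node B, R3 is in parallel with the load: R3‖R_L = 137.1 Ω.
Below node A the resistance is R2 + (R3‖R_L) = 573.1 Ω, so V_A = 8.50 × 573.1/1773 = 2.747 V.
Then V_B = V_A × (R3‖R_L)/(R2 + R3‖R_L) = 2.747 × 137.1/573.1 = 0.657 V.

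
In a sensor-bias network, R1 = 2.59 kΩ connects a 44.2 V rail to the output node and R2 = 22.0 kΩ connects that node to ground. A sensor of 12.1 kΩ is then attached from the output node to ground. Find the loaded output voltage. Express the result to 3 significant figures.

V_out ≈ 33.2 V

The load sits in parallel with R2: R2‖R_L = (22.0 × 12.1) / (22.0 + 12.1) = 7.806 kΩ.
V_out = 44.2 × 7.806 / (2.59 + 7.806) = 44.2 × 7.806/10.40 = 33.2 V.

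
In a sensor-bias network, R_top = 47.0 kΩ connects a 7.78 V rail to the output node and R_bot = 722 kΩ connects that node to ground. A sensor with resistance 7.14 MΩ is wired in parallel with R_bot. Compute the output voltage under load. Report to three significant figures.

V_out ≈ 7.26 V

The load sits in parallel with R_bot: R_bot‖R_L = (722 × 7140) / (722 + 7140) = 655.7 kΩ.
V_out = 7.78 × 655.7 / (47.0 + 655.7) = 7.78 × 655.7/702.7 = 7.26 V.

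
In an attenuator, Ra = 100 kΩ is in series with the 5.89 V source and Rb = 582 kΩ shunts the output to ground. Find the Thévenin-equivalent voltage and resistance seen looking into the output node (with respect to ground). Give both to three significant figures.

V_th = 5.03 V, R_th = 85.3 kΩ

V_th is the open-circuit tap voltage: 5.89 × 582/(100 + 582) = 5.03 V.
With the supply zeroed, Ra and Rb appear in parallel from the tap: R_th = Ra‖Rb = (100 × 582)/682.0 = 85.3 kΩ.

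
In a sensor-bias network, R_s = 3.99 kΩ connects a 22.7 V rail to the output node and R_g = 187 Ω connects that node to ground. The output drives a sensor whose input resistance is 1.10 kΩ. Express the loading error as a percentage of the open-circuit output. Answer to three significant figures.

Unloaded V = 22.7 × 187/4177 = 1.0163 V.
Loaded: R_g‖R_L = 159.8 Ω, giving V = 22.7 × 159.8/4150 = 0.87428 V.
Drop = (1.0163 − 0.87428) / 1.0163 = 14.0 %.

14.0 %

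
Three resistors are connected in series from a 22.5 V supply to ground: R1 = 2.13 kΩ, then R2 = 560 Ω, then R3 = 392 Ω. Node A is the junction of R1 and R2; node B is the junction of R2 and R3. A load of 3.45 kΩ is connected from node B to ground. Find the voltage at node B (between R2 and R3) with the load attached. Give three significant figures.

V ≈ 2.60 V

At node B, R3 is in parallel with the load: R3‖R_L = 352.0 Ω.
Below node A the resistance is R2 + (R3‖R_L) = 912.0 Ω, so V_A = 22.5 × 912.0/3042 = 6.746 V.
Then V_B = V_A × (R3‖R_L)/(R2 + R3‖R_L) = 6.746 × 352.0/912.0 = 2.60 V.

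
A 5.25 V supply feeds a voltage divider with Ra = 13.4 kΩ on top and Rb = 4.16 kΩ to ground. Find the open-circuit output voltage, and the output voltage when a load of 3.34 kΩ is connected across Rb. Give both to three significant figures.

Unloaded: 1.24 V; loaded: 0.638 V

Open-circuit: V = 5.25 × 4.16/(13.4 + 4.16) = 1.24 V.
With the load, Rb becomes Rb‖R_L = 1.853 kΩ, so V = 5.25 × 1.853/15.25 = 0.638 V.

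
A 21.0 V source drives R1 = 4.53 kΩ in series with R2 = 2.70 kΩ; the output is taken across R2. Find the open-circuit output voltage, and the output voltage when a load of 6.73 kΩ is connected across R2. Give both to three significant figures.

Open-circuit: V = 21.0 × 2.70/(4.53 + 2.70) = 7.84 V.
With the load, R2 becomes R2‖R_L = 1.927 kΩ, so V = 21.0 × 1.927/6.457 = 6.27 V.

Unloaded: 7.84 V; loaded: 6.27 V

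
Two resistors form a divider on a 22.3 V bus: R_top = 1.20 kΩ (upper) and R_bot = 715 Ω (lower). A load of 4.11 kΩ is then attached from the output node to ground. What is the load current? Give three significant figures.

R_bot‖R_L = 609.0 Ω; V_out = 22.3 × 609.0/1809 = 7.508 V.
I_L = V_out / R_L = 7.508 / 4.11 kΩ = 1.83 mA.

I_L ≈ 1.83 mA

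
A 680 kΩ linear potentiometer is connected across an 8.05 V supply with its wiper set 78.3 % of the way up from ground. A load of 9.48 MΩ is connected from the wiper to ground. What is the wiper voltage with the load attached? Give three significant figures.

The wiper splits the pot into (1−α)R = 147.6 kΩ above and αR = 532.4 kΩ below.
Lower section ‖ load = 504.1 kΩ.
V_wiper = 8.05 × 504.1/(147.6 + 504.1) = 6.23 V.

V ≈ 6.23 V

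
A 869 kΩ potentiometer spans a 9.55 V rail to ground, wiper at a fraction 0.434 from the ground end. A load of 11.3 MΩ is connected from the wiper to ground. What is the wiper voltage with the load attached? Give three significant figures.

The wiper splits the pot into (1−α)R = 491.9 kΩ above and αR = 377.1 kΩ below.
Lower section ‖ load = 365.0 kΩ.
V_wiper = 9.55 × 365.0/(491.9 + 365.0) = 4.07 V.

V ≈ 4.07 V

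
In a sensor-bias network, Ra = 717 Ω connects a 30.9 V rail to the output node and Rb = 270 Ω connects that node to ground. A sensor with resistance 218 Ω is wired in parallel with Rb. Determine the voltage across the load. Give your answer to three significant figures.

V_out ≈ 4.45 V

The load sits in parallel with Rb: Rb‖R_L = (270 × 218) / (270 + 218) = 120.6 Ω.
V_out = 30.9 × 120.6 / (717 + 120.6) = 30.9 × 120.6/837.6 = 4.45 V.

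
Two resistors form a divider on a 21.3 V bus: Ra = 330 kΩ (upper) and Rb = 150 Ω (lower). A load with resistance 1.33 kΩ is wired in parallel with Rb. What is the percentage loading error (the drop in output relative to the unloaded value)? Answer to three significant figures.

10.1 %

The divider's output (Thévenin) resistance is Ra‖Rb = 149.9 Ω.
Fractional drop under load = R_th/(R_th + R_L) = 149.9 / (149.9 + 1330) = 0.1013.
So the output falls by 10.1 %.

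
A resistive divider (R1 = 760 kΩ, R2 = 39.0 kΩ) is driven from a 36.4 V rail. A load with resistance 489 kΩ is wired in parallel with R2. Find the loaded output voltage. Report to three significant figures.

The load sits in parallel with R2: R2‖R_L = (39.0 × 489) / (39.0 + 489) = 36.12 kΩ.
V_out = 36.4 × 36.12 / (760 + 36.12) = 36.4 × 36.12/796.1 = 1.65 V.
(Unloaded it would have been 1.78 V.)

V_out ≈ 1.65 V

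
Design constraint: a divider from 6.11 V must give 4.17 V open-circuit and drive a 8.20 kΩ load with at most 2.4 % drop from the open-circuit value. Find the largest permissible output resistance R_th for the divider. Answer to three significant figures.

Loading drop = R_th/(R_th + R_L) ≤ 0.0240, so R_th ≤ R_L · ε/(1−ε) = 8.20 kΩ × 0.0240/0.9760 = 202 Ω.

R_th ≤ 202 Ω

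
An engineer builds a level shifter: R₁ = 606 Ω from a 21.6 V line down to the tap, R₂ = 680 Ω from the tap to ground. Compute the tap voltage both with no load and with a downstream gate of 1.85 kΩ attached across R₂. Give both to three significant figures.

Unloaded: 11.4 V; loaded: 9.74 V

Open-circuit: V = 21.6 × 680/(606 + 680) = 11.4 V.
With the load, R₂ becomes R₂‖R_L = 497.2 Ω, so V = 21.6 × 497.2/1103 = 9.74 V.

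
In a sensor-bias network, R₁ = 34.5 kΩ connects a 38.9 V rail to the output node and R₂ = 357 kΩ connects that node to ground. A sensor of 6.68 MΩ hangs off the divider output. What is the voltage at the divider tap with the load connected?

The load sits in parallel with R₂: R₂‖R_L = (357 × 6680) / (357 + 6680) = 338.9 kΩ.
V_out = 38.9 × 338.9 / (34.5 + 338.9) = 38.9 × 338.9/373.4 = 35.3 V.
(Unloaded it would have been 35.5 V.)

V_out ≈ 35.3 V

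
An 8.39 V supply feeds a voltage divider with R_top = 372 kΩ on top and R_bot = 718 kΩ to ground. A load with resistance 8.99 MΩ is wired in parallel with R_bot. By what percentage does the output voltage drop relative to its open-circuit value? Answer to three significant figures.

The divider's output (Thévenin) resistance is R_top‖R_bot = 245.0 kΩ.
Fractional drop under load = R_th/(R_th + R_L) = 245.0 / (245.0 + 8990) = 0.02653.
So the output falls by 2.65 %.

2.65 %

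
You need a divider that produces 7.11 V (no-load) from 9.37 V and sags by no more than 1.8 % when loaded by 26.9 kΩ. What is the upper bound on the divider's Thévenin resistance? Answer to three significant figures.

R_th ≤ 493 Ω

Loading drop = R_th/(R_th + R_L) ≤ 0.0180, so R_th ≤ R_L · ε/(1−ε) = 26.9 kΩ × 0.0180/0.9820 = 493 Ω.
(Any R1, R2 with R2/(R1+R2) = 0.759 and R1‖R2 ≤ 493 Ω will meet the spec.)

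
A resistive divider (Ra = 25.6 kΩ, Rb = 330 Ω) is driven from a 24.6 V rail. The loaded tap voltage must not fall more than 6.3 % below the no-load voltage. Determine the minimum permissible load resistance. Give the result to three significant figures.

R_L(min) ≈ 4.85 kΩ

Output resistance R_th = Ra‖Rb = (25600 × 330)/25930 = 325.8 Ω.
The fractional drop is R_th/(R_th + R_L); requiring this ≤ 0.0630 gives R_L ≥ R_th(1/0.0630 − 1) = 325.8 × 14.87 = 4.85 kΩ.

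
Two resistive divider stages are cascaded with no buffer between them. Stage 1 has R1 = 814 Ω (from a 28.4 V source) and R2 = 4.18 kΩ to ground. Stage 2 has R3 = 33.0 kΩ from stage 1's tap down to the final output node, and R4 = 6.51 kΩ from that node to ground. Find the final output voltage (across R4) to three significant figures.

Stage 2 presents R3+R4 = 39510 Ω as a load on stage 1's tap.
Stage 1's lower leg becomes R2‖(R3+R4) = 3780 Ω, so V_mid = 28.4 × 3780/4594 = 23.37 V.
Stage 2 is itself unloaded: V_out = V_mid × R4/(R3+R4) = 23.37 × 6510/39510 = 3.85 V.

V_out ≈ 3.85 V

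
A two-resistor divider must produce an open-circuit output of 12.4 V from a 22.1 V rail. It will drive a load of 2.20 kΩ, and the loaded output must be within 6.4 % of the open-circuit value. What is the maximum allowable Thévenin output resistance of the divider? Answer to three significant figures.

Loading drop = R_th/(R_th + R_L) ≤ 0.0640, so R_th ≤ R_L · ε/(1−ε) = 2.20 kΩ × 0.0640/0.9360 = 150 Ω.

R_th ≤ 150 Ω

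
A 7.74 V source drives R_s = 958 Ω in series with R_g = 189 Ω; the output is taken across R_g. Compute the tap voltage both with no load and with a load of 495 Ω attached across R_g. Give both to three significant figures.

Unloaded: 1.28 V; loaded: 0.967 V

Open-circuit: V = 7.74 × 189/(958 + 189) = 1.28 V.
With the load, R_g becomes R_g‖R_L = 136.8 Ω, so V = 7.74 × 136.8/1095 = 0.967 V.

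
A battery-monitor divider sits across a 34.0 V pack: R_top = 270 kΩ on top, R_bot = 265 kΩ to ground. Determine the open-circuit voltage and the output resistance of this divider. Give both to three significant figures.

V_th = 16.8 V, R_th = 134 kΩ

V_th is the open-circuit tap voltage: 34.0 × 265/(270 + 265) = 16.8 V.
With the supply zeroed, R_top and R_bot appear in parallel from the tap: R_th = R_top‖R_bot = (270 × 265)/535.0 = 134 kΩ.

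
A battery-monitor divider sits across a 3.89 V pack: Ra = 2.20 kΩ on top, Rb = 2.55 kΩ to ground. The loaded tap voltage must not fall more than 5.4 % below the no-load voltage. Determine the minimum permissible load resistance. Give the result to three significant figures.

Output resistance R_th = Ra‖Rb = (2.20 × 2.55)/4.750 = 1.181 kΩ.
The fractional drop is R_th/(R_th + R_L); requiring this ≤ 0.0540 gives R_L ≥ R_th(1/0.0540 − 1) = 1.181 × 17.52 = 20.7 kΩ.

R_L(min) ≈ 20.7 kΩ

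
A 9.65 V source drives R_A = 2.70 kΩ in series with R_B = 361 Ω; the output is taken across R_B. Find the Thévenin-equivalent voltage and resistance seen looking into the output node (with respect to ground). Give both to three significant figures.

V_th = 1.14 V, R_th = 318 Ω

V_th is the open-circuit tap voltage: 9.65 × 361/(2700 + 361) = 1.14 V.
With the supply zeroed, R_A and R_B appear in parallel from the tap: R_th = R_A‖R_B = (2700 × 361)/3061 = 318 Ω.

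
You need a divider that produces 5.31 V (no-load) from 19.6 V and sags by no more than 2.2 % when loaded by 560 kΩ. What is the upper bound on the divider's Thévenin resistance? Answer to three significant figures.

R_th ≤ 12.6 kΩ

Loading drop = R_th/(R_th + R_L) ≤ 0.0220, so R_th ≤ R_L · ε/(1−ε) = 560 kΩ × 0.0220/0.9780 = 12.6 kΩ.
(Any R1, R2 with R2/(R1+R2) = 0.271 and R1‖R2 ≤ 12.6 kΩ will meet the spec.)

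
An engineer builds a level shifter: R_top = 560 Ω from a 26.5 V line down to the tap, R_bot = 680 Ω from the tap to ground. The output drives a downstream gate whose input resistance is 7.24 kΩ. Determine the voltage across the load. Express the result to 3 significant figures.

The load sits in parallel with R_bot: R_bot‖R_L = (680 × 7240) / (680 + 7240) = 621.6 Ω.
V_out = 26.5 × 621.6 / (560 + 621.6) = 26.5 × 621.6/1182 = 13.9 V.

V_out ≈ 13.9 V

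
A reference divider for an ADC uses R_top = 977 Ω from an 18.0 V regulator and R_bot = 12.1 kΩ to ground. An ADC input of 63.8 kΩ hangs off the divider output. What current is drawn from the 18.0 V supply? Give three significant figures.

R_bot‖R_L = 10170 Ω, so the source sees R_top + R_bot‖R_L = 11150 Ω.
I = 18.0 V / 11150 Ω = 1.61 mA.

I ≈ 1.61 mA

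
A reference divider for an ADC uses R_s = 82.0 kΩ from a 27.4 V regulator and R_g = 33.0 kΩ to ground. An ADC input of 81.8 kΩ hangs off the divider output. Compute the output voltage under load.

The load sits in parallel with R_g: R_g‖R_L = (33.0 × 81.8) / (33.0 + 81.8) = 23.51 kΩ.
V_out = 27.4 × 23.51 / (82.0 + 23.51) = 27.4 × 23.51/105.5 = 6.11 V.

V_out ≈ 6.11 V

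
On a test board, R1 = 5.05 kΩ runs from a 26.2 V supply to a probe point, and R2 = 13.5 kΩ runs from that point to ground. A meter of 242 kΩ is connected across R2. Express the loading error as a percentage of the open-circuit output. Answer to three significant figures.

1.50 %

The divider's output (Thévenin) resistance is R1‖R2 = 3.675 kΩ.
Fractional drop under load = R_th/(R_th + R_L) = 3.675 / (3.675 + 242) = 0.01496.
So the output falls by 1.50 %.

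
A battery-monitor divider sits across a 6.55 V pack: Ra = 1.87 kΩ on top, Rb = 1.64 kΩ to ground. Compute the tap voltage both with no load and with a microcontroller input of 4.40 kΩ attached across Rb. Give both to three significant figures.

Open-circuit: V = 6.55 × 1.64/(1.87 + 1.64) = 3.06 V.
With the load, Rb becomes Rb‖R_L = 1.195 kΩ, so V = 6.55 × 1.195/3.065 = 2.55 V.

Unloaded: 3.06 V; loaded: 2.55 V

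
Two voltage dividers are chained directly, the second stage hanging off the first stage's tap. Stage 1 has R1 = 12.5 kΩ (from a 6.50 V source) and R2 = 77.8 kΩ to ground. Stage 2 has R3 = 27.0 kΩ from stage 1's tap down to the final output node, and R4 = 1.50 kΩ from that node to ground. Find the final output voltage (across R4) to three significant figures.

Stage 2 presents R3+R4 = 28.50 kΩ as a load on stage 1's tap.
Stage 1's lower leg becomes R2‖(R3+R4) = 20.86 kΩ, so V_mid = 6.50 × 20.86/33.36 = 4.064 V.
Stage 2 is itself unloaded: V_out = V_mid × R4/(R3+R4) = 4.064 × 1.50/28.50 = 0.214 V.

V_out ≈ 0.214 V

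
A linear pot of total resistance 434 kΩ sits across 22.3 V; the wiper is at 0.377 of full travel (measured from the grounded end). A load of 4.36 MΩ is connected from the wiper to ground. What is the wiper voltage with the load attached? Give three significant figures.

The wiper splits the pot into (1−α)R = 270.4 kΩ above and αR = 163.6 kΩ below.
Lower section ‖ load = 157.7 kΩ.
V_wiper = 22.3 × 157.7/(270.4 + 157.7) = 8.22 V.

V ≈ 8.22 V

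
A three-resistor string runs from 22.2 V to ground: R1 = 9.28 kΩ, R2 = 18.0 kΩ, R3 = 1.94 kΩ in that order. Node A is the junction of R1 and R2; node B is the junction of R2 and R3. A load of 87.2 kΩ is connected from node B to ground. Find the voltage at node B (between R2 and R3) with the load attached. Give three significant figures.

V ≈ 1.44 V

At node B, R3 is in parallel with the load: R3‖R_L = 1.898 kΩ.
Below node A the resistance is R2 + (R3‖R_L) = 19.90 kΩ, so V_A = 22.2 × 19.90/29.18 = 15.14 V.
Then V_B = V_A × (R3‖R_L)/(R2 + R3‖R_L) = 15.14 × 1.898/19.90 = 1.44 V.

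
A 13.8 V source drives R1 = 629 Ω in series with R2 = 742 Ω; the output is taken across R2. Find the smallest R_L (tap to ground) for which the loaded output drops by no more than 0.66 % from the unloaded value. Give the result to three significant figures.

Output resistance R_th = R1‖R2 = (629 × 742)/1371 = 340.4 Ω.
The fractional drop is R_th/(R_th + R_L); requiring this ≤ 0.00660 gives R_L ≥ R_th(1/0.00660 − 1) = 340.4 × 150.5 = 51.2 kΩ.

R_L(min) ≈ 51.2 kΩ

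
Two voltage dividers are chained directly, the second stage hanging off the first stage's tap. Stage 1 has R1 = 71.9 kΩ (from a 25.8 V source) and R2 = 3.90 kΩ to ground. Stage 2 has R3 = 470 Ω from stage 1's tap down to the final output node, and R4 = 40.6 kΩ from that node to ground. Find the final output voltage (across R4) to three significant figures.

V_out ≈ 1.20 V

Stage 2 presents R3+R4 = 41070 Ω as a load on stage 1's tap.
Stage 1's lower leg becomes R2‖(R3+R4) = 3562 Ω, so V_mid = 25.8 × 3562/75460 = 1.218 V.
Stage 2 is itself unloaded: V_out = V_mid × R4/(R3+R4) = 1.218 × 40600/41070 = 1.20 V.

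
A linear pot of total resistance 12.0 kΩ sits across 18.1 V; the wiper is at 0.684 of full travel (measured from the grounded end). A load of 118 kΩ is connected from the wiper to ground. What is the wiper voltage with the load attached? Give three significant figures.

The wiper splits the pot into (1−α)R = 3.792 kΩ above and αR = 8.208 kΩ below.
Lower section ‖ load = 7.674 kΩ.
V_wiper = 18.1 × 7.674/(3.792 + 7.674) = 12.1 V.

V ≈ 12.1 V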